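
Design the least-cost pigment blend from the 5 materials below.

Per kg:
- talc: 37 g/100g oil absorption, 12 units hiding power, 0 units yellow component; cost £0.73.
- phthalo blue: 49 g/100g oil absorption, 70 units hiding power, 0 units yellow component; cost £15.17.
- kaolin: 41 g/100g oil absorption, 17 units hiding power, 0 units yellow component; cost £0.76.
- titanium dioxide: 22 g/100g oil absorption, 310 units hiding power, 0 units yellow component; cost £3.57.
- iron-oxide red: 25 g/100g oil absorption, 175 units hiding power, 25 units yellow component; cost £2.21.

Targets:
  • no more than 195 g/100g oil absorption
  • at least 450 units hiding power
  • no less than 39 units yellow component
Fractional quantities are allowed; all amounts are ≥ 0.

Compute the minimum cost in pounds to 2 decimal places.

Set it up as a linear program. Let x1 = kg of talc, x2 = kg of phthalo blue, x3 = kg of kaolin, x4 = kg of titanium dioxide, x5 = kg of iron-oxide red.
min 0.73x1 + 15.17x2 + 0.76x3 + 3.57x4 + 2.21x5 subject to:
  37x1 + 49x2 + 41x3 + 22x4 + 25x5 ≤ 195   (oil absorption)
  12x1 + 70x2 + 17x3 + 310x4 + 175x5 ≥ 450   (hiding power)
  25x5 ≥ 39   (yellow component)
  x1, x2, x3, x4, x5 ≥ 0.
The optimal basis is {titanium dioxide, iron-oxide red}; talc, phthalo blue, kaolin drop out. The hiding power and yellow component requirements are met with equality.
So titanium dioxide = 0.571 kg, iron-oxide red = 1.56 kg.
Cost = 3.57·0.571 + 2.21·1.56 = 5.4861.

£5.49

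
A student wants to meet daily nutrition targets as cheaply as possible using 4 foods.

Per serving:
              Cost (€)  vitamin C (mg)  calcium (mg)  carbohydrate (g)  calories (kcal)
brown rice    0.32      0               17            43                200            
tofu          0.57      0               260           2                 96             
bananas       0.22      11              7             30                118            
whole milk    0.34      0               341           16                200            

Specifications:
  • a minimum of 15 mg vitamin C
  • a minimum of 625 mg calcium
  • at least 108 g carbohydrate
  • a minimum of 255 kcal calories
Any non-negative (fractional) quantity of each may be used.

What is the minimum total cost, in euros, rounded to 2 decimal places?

This is a linear program. Let x1 = servings of brown rice, x2 = servings of tofu, x3 = servings of bananas, x4 = servings of whole milk.
Minimize 0.32x1 + 0.57x2 + 0.22x3 + 0.34x4 subject to:
  11x3 ≥ 15   (vitamin C)
  17x1 + 260x2 + 7x3 + 341x4 ≥ 625   (calcium)
  43x1 + 2x2 + 30x3 + 16x4 ≥ 108   (carbohydrate)
  200x1 + 96x2 + 118x3 + 200x4 ≥ 255   (calories)
  x1, x2, x3, x4 ≥ 0.
The minimum-cost mix takes nothing from brown rice, tofu — only bananas, whole milk. There the calcium and carbohydrate constraints are tight.
That vertex is x3 = 2.652, x4 = 1.778.
Cost = 0.22·2.652 + 0.34·1.778 = 1.1880.

€1.19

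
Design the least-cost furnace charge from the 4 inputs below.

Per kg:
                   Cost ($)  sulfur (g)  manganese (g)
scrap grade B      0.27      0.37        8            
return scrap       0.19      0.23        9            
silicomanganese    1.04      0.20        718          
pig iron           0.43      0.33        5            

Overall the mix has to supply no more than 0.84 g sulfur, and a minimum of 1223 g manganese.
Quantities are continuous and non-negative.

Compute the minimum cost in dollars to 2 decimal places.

Set it up as a linear program. Let x1 = kg of scrap grade B, x2 = kg of return scrap, x3 = kg of silicomanganese, x4 = kg of pig iron.
min 0.27x1 + 0.19x2 + 1.04x3 + 0.43x4 subject to:
  0.37x1 + 0.23x2 + 0.2x3 + 0.33x4 ≤ 0.84   (sulfur)
  8x1 + 9x2 + 718x3 + 5x4 ≥ 1223   (manganese)
  x1, x2, x3, x4 ≥ 0.
The optimal basis is {silicomanganese}; scrap grade B, return scrap, pig iron drop out. Binding constraint: manganese.
That vertex is x3 = 1.703.
Cost = 1.04·1.703 = 1.7711.

$1.77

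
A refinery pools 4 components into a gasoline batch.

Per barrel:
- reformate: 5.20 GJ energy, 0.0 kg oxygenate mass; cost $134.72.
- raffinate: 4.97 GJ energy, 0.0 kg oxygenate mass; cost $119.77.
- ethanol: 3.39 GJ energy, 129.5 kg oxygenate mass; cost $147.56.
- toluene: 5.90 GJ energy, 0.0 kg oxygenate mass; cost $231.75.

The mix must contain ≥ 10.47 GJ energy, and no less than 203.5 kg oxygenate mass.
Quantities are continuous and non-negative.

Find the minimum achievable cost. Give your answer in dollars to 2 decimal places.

$355.82

Set it up as a linear program. Let x1 = barrels of reformate, x2 = barrels of raffinate, x3 = barrels of ethanol, x4 = barrels of toluene.
Minimize 134.72x1 + 119.77x2 + 147.56x3 + 231.75x4 subject to:
  5.2x1 + 4.97x2 + 3.39x3 + 5.9x4 ≥ 10.47   (energy)
  129.5x3 ≥ 203.5   (oxygenate mass)
  x1, x2, x3, x4 ≥ 0.
The cheapest feasible vertex uses only raffinate, ethanol; reformate, toluene are not used. The energy and oxygenate mass requirements are met with equality.
So raffinate = 1.03478 barrels, ethanol = 1.57143 barrels.
Total cost: 119.77·1.03478 + 147.56·1.57143 = 355.8158.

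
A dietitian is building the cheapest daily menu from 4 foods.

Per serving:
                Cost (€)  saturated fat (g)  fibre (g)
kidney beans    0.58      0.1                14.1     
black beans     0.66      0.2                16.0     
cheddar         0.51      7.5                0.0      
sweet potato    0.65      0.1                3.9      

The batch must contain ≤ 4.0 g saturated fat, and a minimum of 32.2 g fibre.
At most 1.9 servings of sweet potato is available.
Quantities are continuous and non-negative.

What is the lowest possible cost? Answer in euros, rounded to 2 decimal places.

Let x1 = servings of kidney beans, x2 = servings of black beans, x3 = servings of cheddar, x4 = servings of sweet potato.
Minimize 0.58x1 + 0.66x2 + 0.51x3 + 0.65x4 subject to:
  0.1x1 + 0.2x2 + 7.5x3 + 0.1x4 ≤ 4   (saturated fat)
  14.1x1 + 16x2 + 3.9x4 ≥ 32.2   (fibre)
  x4 ≤ 1.9
  x1, x2, x3, x4 ≥ 0.
The cheapest feasible vertex uses only kidney beans; black beans, cheddar, sweet potato are not used. Binding constraint: fibre.
That vertex is x1 = 2.284.
Total cost: 0.58·2.284 = 1.3247.

€1.32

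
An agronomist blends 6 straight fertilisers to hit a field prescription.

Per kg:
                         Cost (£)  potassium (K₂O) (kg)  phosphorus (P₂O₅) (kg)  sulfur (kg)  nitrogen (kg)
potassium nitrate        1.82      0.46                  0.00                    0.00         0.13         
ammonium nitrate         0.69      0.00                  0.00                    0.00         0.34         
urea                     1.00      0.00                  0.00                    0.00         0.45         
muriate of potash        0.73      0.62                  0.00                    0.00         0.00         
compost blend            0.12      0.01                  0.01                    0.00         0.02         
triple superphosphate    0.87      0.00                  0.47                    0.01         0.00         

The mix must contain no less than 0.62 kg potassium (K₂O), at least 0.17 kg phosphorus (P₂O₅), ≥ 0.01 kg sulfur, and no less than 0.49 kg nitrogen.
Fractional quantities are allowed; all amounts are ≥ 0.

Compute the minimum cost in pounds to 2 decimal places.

£2.59

Let x1 = kg of potassium nitrate, x2 = kg of ammonium nitrate, x3 = kg of urea, x4 = kg of muriate of potash, x5 = kg of compost blend, x6 = kg of triple superphosphate.
Minimize 1.82x1 + 0.69x2 + 1x3 + 0.73x4 + 0.12x5 + 0.87x6 s.t.:
  0.46x1 + 0.62x4 + 0.01x5 ≥ 0.62   (potassium (K₂O))
  0.01x5 + 0.47x6 ≥ 0.17   (phosphorus (P₂O₅))
  0.01x6 ≥ 0.01   (sulfur)
  0.13x1 + 0.34x2 + 0.45x3 + 0.02x5 ≥ 0.49   (nitrogen)
  x1, x2, x3, x4, x5, x6 ≥ 0.
The optimal basis is {ammonium nitrate, muriate of potash, triple superphosphate}; potassium nitrate, urea, compost blend drop out. Binding constraints: potassium (K₂O), sulfur, nitrogen.
Optimal quantities: ammonium nitrate = 1.441 kg, muriate of potash = 1 kg, triple superphosphate = 1 kg.
Cost = 0.69·1.441 + 0.73·1 + 0.87·1 = 2.5943.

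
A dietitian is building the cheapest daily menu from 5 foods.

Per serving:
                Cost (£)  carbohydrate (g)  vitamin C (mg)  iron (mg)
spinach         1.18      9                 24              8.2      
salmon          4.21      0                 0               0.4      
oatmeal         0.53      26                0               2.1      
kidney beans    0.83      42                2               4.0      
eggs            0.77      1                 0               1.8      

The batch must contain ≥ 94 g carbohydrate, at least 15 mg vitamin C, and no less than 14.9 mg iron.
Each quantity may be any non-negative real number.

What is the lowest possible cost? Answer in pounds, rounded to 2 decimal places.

Treat it as an LP. Let x1 = servings of spinach, x2 = servings of salmon, x3 = servings of oatmeal, x4 = servings of kidney beans, x5 = servings of eggs.
Minimize 1.18x1 + 4.21x2 + 0.53x3 + 0.83x4 + 0.77x5 subject to:
  9x1 + 26x3 + 42x4 + 1x5 ≥ 94   (carbohydrate)
  24x1 + 2x4 ≥ 15   (vitamin C)
  8.2x1 + 0.4x2 + 2.1x3 + 4x4 + 1.8x5 ≥ 14.9   (iron)
  x1, x2, x3, x4, x5 ≥ 0.
The minimum-cost mix takes nothing from salmon, oatmeal, eggs — only spinach, kidney beans. There the carbohydrate and iron constraints are tight.
Solving gives x1 = 0.81, x4 = 2.065.
Total cost: 1.18·0.81 + 0.83·2.065 = 2.6698.

£2.67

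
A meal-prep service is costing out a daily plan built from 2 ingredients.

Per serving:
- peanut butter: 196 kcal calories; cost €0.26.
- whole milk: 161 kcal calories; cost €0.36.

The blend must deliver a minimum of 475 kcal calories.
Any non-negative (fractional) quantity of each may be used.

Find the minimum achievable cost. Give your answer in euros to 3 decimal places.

€0.630

Treat it as an LP. Let x1 = servings of peanut butter, x2 = servings of whole milk.
Minimize 0.26x1 + 0.36x2 with:
  196x1 + 161x2 ≥ 475   (calories)
  x1, x2 ≥ 0.
At the optimum only peanut butter is positive (whole milk = 0). There the calories constraint is tight.
Solving gives x1 = 2.423.
Cost = 0.26·2.423 = 0.62998.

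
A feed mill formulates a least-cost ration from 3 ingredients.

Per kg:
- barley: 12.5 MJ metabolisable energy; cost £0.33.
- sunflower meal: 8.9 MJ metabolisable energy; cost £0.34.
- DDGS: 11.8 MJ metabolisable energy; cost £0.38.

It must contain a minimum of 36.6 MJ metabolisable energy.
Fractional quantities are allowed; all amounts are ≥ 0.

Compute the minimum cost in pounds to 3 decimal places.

Let x1 = kg of barley, x2 = kg of sunflower meal, x3 = kg of DDGS.
min 0.33x1 + 0.34x2 + 0.38x3 s.t.:
  12.5x1 + 8.9x2 + 11.8x3 ≥ 36.6   (metabolisable energy)
  x1, x2, x3 ≥ 0.
The cheapest feasible vertex uses only barley; sunflower meal, DDGS are not used. Binding constraint: metabolisable energy.
That vertex is x1 = 2.928.
Hence cost = 0.33·2.928 = £0.96624.

£0.966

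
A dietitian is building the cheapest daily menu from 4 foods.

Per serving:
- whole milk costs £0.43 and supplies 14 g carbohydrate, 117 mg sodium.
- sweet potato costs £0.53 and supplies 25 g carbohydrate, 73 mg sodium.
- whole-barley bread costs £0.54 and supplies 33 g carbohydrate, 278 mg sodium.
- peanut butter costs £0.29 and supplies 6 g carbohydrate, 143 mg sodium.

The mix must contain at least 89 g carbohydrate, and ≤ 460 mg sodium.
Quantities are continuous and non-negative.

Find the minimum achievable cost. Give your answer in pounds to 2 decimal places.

£1.71

This is a linear program. Let x1 = servings of whole milk, x2 = servings of sweet potato, x3 = servings of whole-barley bread, x4 = servings of peanut butter.
Minimise 0.43x1 + 0.53x2 + 0.54x3 + 0.29x4 with:
  14x1 + 25x2 + 33x3 + 6x4 ≥ 89   (carbohydrate)
  117x1 + 73x2 + 278x3 + 143x4 ≤ 460   (sodium)
  x1, x2, x3, x4 ≥ 0.
The cheapest feasible vertex uses only sweet potato, whole-barley bread; whole milk, peanut butter are not used. The carbohydrate and sodium requirements are met with equality.
Solving gives x2 = 2.106, x3 = 1.102.
Total cost: 0.53·2.106 + 0.54·1.102 = 1.7113.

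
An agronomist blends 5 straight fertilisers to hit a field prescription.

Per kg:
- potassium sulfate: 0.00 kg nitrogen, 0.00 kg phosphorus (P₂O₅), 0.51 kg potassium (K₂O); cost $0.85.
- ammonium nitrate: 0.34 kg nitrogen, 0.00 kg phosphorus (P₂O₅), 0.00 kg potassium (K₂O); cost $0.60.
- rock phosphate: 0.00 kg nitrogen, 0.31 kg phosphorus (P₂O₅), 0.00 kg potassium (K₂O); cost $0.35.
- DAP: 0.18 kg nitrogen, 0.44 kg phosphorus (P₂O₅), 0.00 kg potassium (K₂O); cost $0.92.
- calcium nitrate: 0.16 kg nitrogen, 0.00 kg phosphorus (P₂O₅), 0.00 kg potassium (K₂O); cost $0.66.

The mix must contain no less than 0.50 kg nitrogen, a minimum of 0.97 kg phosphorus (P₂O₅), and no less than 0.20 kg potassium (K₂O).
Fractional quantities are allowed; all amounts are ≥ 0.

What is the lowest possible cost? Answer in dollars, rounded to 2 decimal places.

$2.31

Set it up as a linear program. Let x1 = kg of potassium sulfate, x2 = kg of ammonium nitrate, x3 = kg of rock phosphate, x4 = kg of DAP, x5 = kg of calcium nitrate.
min 0.85x1 + 0.6x2 + 0.35x3 + 0.92x4 + 0.66x5 s.t.:
  0.34x2 + 0.18x4 + 0.16x5 ≥ 0.5   (nitrogen)
  0.31x3 + 0.44x4 ≥ 0.97   (phosphorus (P₂O₅))
  0.51x1 ≥ 0.2   (potassium (K₂O))
  x1, x2, x3, x4, x5 ≥ 0.
The cheapest feasible vertex uses only potassium sulfate, ammonium nitrate, rock phosphate; DAP, calcium nitrate are not used. The nitrogen, phosphorus (P₂O₅), potassium (K₂O) requirements are met with equality.
That vertex is x1 = 0.3922, x2 = 1.471, x3 = 3.129.
Hence cost = 0.85·0.3922 + 0.6·1.471 + 0.35·3.129 = $2.3111.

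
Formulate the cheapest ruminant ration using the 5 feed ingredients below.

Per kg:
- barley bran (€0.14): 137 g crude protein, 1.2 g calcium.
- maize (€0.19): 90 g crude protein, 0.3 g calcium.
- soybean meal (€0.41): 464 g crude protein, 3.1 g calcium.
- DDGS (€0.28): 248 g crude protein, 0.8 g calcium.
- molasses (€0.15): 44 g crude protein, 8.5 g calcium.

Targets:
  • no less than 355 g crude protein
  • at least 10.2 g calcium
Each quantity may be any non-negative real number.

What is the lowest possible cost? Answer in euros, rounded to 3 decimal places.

This is a linear program. Let x1 = kg of barley bran, x2 = kg of maize, x3 = kg of soybean meal, x4 = kg of DDGS, x5 = kg of molasses.
Minimise 0.14x1 + 0.19x2 + 0.41x3 + 0.28x4 + 0.15x5 with:
  137x1 + 90x2 + 464x3 + 248x4 + 44x5 ≥ 355   (crude protein)
  1.2x1 + 0.3x2 + 3.1x3 + 0.8x4 + 8.5x5 ≥ 10.2   (calcium)
  x1, x2, x3, x4, x5 ≥ 0.
At the optimum only soybean meal, molasses are positive (barley bran, maize, DDGS = 0). Binding constraints: crude protein and calcium.
So soybean meal = 0.6746 kg, molasses = 0.954 kg.
Total cost: 0.41·0.6746 + 0.15·0.954 = 0.41969.

€0.420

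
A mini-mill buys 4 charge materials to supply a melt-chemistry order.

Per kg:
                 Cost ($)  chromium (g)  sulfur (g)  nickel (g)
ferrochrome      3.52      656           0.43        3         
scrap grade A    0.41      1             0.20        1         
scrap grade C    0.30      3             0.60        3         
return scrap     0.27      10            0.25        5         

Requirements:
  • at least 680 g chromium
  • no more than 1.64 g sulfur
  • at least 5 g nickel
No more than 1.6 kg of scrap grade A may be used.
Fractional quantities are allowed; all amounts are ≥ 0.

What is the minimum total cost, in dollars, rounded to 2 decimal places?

Let x1 = kg of ferrochrome, x2 = kg of scrap grade A, x3 = kg of scrap grade C, x4 = kg of return scrap.
Minimise 3.52x1 + 0.41x2 + 0.3x3 + 0.27x4 s.t.:
  656x1 + 1x2 + 3x3 + 10x4 ≥ 680   (chromium)
  0.43x1 + 0.2x2 + 0.6x3 + 0.25x4 ≤ 1.64   (sulfur)
  3x1 + 1x2 + 3x3 + 5x4 ≥ 5   (nickel)
  x2 ≤ 1.6
  x1, x2, x3, x4 ≥ 0.
The cheapest feasible vertex uses only ferrochrome, return scrap; scrap grade A, scrap grade C are not used. The chromium and nickel requirements are met with equality.
Optimal quantities: ferrochrome = 1.031 kg, return scrap = 0.3815 kg.
Objective = 3.52·1.031 + 0.27·0.3815 = 3.7321.

$3.73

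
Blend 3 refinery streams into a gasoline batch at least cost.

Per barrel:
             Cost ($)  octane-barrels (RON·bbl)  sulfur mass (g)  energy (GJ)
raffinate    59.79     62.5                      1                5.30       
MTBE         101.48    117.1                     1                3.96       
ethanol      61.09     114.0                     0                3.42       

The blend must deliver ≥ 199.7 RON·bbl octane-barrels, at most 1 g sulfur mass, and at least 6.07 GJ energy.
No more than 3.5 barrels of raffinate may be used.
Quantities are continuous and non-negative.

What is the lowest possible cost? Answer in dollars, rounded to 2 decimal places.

$107.62

This is a linear program. Let x1 = barrels of raffinate, x2 = barrels of MTBE, x3 = barrels of ethanol.
min 59.79x1 + 101.48x2 + 61.09x3 s.t.:
  62.5x1 + 117.1x2 + 114x3 ≥ 199.7   (octane-barrels)
  1x1 + 1x2 ≤ 1   (sulfur mass)
  5.3x1 + 3.96x2 + 3.42x3 ≥ 6.07   (energy)
  x1 ≤ 3.5
  x1, x2, x3 ≥ 0.
The optimal basis is {raffinate, ethanol}; MTBE drops out. There the octane-barrels and energy constraints are tight.
Optimal quantities: raffinate = 0.023066 barrels, ethanol = 1.7391 barrels.
Objective = 59.79·0.023066 + 61.09·1.7391 = 107.6207.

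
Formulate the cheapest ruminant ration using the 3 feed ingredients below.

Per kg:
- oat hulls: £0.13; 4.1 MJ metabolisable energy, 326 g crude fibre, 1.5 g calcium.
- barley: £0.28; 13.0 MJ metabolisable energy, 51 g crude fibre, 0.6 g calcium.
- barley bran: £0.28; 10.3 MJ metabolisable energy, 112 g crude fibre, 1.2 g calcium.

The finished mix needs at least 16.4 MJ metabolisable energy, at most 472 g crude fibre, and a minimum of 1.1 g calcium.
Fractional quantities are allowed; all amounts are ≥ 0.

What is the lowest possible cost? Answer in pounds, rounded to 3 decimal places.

Let x1 = kg of oat hulls, x2 = kg of barley, x3 = kg of barley bran.
Minimize 0.13x1 + 0.28x2 + 0.28x3 s.t.:
  4.1x1 + 13x2 + 10.3x3 ≥ 16.4   (metabolisable energy)
  326x1 + 51x2 + 112x3 ≤ 472   (crude fibre)
  1.5x1 + 0.6x2 + 1.2x3 ≥ 1.1   (calcium)
  x1, x2, x3 ≥ 0.
The optimal basis is {oat hulls, barley}; barley bran drops out. There the metabolisable energy and calcium constraints are tight.
Solving gives x1 = 0.2617, x2 = 1.179.
Objective = 0.13·0.2617 + 0.28·1.179 = 0.36414.

£0.364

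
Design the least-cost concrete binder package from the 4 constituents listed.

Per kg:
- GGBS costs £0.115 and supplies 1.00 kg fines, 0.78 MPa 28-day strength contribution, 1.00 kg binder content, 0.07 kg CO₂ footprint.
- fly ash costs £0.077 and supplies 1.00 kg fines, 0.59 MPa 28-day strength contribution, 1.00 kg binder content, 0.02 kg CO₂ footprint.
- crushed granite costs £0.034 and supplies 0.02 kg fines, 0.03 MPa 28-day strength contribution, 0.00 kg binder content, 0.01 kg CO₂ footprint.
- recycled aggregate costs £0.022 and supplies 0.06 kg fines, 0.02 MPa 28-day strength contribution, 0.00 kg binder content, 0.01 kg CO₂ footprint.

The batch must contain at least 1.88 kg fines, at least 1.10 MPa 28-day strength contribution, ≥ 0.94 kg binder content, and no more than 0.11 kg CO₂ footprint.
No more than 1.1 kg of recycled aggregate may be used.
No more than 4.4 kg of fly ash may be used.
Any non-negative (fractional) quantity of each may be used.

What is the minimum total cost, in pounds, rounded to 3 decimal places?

£0.145

Let x1 = kg of GGBS, x2 = kg of fly ash, x3 = kg of crushed granite, x4 = kg of recycled aggregate.
Minimise 0.115x1 + 0.077x2 + 0.034x3 + 0.022x4 with:
  1x1 + 1x2 + 0.02x3 + 0.06x4 ≥ 1.88   (fines)
  0.78x1 + 0.59x2 + 0.03x3 + 0.02x4 ≥ 1.1   (28-day strength contribution)
  1x1 + 1x2 ≥ 0.94   (binder content)
  0.07x1 + 0.02x2 + 0.01x3 + 0.01x4 ≤ 0.11   (CO₂ footprint)
  x4 ≤ 1.1
  x2 ≤ 4.4
  x1, x2, x3, x4 ≥ 0.
The optimal basis is {fly ash}; GGBS, crushed granite, recycled aggregate drop out. Binding constraint: fines.
Solving gives x2 = 1.88.
Cost = 0.077·1.88 = 0.14476.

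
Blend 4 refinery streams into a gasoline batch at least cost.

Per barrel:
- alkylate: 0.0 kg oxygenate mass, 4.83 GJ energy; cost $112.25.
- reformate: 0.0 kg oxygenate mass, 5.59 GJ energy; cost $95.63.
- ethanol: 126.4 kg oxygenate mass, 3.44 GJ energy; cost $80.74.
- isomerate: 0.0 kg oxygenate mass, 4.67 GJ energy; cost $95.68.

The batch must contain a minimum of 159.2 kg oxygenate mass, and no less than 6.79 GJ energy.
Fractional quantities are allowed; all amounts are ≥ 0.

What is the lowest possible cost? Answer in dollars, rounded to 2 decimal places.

$143.73

Set it up as a linear program. Let x1 = barrels of alkylate, x2 = barrels of reformate, x3 = barrels of ethanol, x4 = barrels of isomerate.
Minimise 112.25x1 + 95.63x2 + 80.74x3 + 95.68x4 with:
  126.4x3 ≥ 159.2   (oxygenate mass)
  4.83x1 + 5.59x2 + 3.44x3 + 4.67x4 ≥ 6.79   (energy)
  x1, x2, x3, x4 ≥ 0.
The optimal basis is {reformate, ethanol}; alkylate, isomerate drop out. Binding constraints: oxygenate mass and energy.
Optimal quantities: reformate = 0.4396 barrels, ethanol = 1.2595 barrels.
Hence cost = 95.63·0.4396 + 80.74·1.2595 = $143.7310.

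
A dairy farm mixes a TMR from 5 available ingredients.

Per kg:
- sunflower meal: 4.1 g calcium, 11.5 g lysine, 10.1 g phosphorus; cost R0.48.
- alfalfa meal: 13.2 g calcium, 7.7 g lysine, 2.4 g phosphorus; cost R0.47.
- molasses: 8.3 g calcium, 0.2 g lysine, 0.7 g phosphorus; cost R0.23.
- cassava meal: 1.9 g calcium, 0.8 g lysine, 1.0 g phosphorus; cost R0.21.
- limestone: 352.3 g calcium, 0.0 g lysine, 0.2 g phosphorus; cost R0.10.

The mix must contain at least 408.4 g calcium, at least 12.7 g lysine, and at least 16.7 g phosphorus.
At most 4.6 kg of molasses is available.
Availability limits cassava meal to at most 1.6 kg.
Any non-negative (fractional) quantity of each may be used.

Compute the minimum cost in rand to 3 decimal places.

R0.897

This is a linear program. Let x1 = kg of sunflower meal, x2 = kg of alfalfa meal, x3 = kg of molasses, x4 = kg of cassava meal, x5 = kg of limestone.
Minimize 0.48x1 + 0.47x2 + 0.23x3 + 0.21x4 + 0.1x5 with:
  4.1x1 + 13.2x2 + 8.3x3 + 1.9x4 + 352.3x5 ≥ 408.4   (calcium)
  11.5x1 + 7.7x2 + 0.2x3 + 0.8x4 ≥ 12.7   (lysine)
  10.1x1 + 2.4x2 + 0.7x3 + 1x4 + 0.2x5 ≥ 16.7   (phosphorus)
  x3 ≤ 4.6
  x4 ≤ 1.6
  x1, x2, x3, x4, x5 ≥ 0.
The cheapest feasible vertex uses only sunflower meal, limestone; alfalfa meal, molasses, cassava meal are not used. There the calcium and phosphorus constraints are tight.
So sunflower meal = 1.631 kg, limestone = 1.14 kg.
Hence cost = 0.48·1.631 + 0.1·1.14 = R0.89688.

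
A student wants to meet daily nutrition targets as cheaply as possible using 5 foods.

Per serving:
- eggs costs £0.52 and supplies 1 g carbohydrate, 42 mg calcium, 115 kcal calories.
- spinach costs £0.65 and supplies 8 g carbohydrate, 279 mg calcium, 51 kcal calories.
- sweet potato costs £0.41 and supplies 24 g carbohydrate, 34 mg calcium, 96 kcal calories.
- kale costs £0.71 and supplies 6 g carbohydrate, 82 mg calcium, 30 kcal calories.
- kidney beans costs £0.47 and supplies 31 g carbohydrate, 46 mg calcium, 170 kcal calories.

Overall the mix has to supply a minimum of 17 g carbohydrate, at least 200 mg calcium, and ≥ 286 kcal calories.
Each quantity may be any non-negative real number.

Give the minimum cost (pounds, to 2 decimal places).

£1.03

Set it up as a linear program. Let x1 = servings of eggs, x2 = servings of spinach, x3 = servings of sweet potato, x4 = servings of kale, x5 = servings of kidney beans.
Minimize 0.52x1 + 0.65x2 + 0.41x3 + 0.71x4 + 0.47x5 with:
  1x1 + 8x2 + 24x3 + 6x4 + 31x5 ≥ 17   (carbohydrate)
  42x1 + 279x2 + 34x3 + 82x4 + 46x5 ≥ 200   (calcium)
  115x1 + 51x2 + 96x3 + 30x4 + 170x5 ≥ 286   (calories)
  x1, x2, x3, x4, x5 ≥ 0.
The cheapest feasible vertex uses only spinach, kidney beans; eggs, sweet potato, kale are not used. There the calcium and calories constraints are tight.
Optimal quantities: spinach = 0.4623 servings, kidney beans = 1.544 servings.
Cost = 0.65·0.4623 + 0.47·1.544 = 1.0262.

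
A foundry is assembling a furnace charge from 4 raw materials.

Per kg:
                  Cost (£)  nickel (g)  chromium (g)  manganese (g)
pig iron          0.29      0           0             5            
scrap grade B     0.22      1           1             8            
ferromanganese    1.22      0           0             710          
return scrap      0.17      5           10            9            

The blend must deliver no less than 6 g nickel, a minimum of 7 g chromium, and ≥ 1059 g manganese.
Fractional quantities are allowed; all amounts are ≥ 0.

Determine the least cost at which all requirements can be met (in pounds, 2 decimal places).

£2.01

Let x1 = kg of pig iron, x2 = kg of scrap grade B, x3 = kg of ferromanganese, x4 = kg of return scrap.
min 0.29x1 + 0.22x2 + 1.22x3 + 0.17x4 s.t.:
  1x2 + 5x4 ≥ 6   (nickel)
  1x2 + 10x4 ≥ 7   (chromium)
  5x1 + 8x2 + 710x3 + 9x4 ≥ 1059   (manganese)
  x1, x2, x3, x4 ≥ 0.
The cheapest feasible vertex uses only ferromanganese, return scrap; pig iron, scrap grade B are not used. There the nickel and manganese constraints are tight.
Optimal quantities: ferromanganese = 1.4763 kg, return scrap = 1.2 kg.
Hence cost = 1.22·1.4763 + 0.17·1.2 = £2.0051.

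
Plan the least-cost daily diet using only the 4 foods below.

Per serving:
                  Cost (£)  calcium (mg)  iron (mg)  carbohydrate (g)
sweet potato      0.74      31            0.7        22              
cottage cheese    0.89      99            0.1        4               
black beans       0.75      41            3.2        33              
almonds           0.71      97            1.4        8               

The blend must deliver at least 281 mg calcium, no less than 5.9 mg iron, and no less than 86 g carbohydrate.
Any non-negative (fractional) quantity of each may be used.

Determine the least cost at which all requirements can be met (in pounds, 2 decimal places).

£3.01

This is a linear program. Let x1 = servings of sweet potato, x2 = servings of cottage cheese, x3 = servings of black beans, x4 = servings of almonds.
Minimize 0.74x1 + 0.89x2 + 0.75x3 + 0.71x4 s.t.:
  31x1 + 99x2 + 41x3 + 97x4 ≥ 281   (calcium)
  0.7x1 + 0.1x2 + 3.2x3 + 1.4x4 ≥ 5.9   (iron)
  22x1 + 4x2 + 33x3 + 8x4 ≥ 86   (carbohydrate)
  x1, x2, x3, x4 ≥ 0.
The minimum-cost mix takes nothing from sweet potato, cottage cheese — only black beans, almonds. There the calcium and carbohydrate constraints are tight.
Optimal quantities: black beans = 2.121 servings, almonds = 2 servings.
Cost = 0.75·2.121 + 0.71·2 = 3.0108.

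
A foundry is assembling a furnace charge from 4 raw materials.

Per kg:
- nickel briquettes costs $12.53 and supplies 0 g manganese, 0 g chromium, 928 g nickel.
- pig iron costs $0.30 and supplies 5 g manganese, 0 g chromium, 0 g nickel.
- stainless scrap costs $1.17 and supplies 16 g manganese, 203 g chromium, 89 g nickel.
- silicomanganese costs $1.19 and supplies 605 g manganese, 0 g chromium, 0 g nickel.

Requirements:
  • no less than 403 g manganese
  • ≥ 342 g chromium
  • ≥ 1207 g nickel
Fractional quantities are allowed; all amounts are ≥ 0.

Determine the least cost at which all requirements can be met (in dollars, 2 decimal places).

$16.23

Treat it as an LP. Let x1 = kg of nickel briquettes, x2 = kg of pig iron, x3 = kg of stainless scrap, x4 = kg of silicomanganese.
Minimize 12.53x1 + 0.3x2 + 1.17x3 + 1.19x4 with:
  5x2 + 16x3 + 605x4 ≥ 403   (manganese)
  203x3 ≥ 342   (chromium)
  928x1 + 89x3 ≥ 1207   (nickel)
  x1, x2, x3, x4 ≥ 0.
At the optimum only stainless scrap, silicomanganese are positive (nickel briquettes, pig iron = 0). Binding constraints: manganese and nickel.
Solving gives x3 = 13.56, x4 = 0.3075.
Total cost: 1.17·13.56 + 1.19·0.3075 = 16.2311.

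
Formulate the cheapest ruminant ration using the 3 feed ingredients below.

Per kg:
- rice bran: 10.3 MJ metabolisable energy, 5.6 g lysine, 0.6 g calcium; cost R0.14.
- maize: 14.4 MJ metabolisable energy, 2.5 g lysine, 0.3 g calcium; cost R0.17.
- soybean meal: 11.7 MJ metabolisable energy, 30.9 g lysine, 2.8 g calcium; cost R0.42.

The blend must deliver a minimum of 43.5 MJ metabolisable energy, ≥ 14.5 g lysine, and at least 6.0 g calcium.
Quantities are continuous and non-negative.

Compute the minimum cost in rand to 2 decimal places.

Treat it as an LP. Let x1 = kg of rice bran, x2 = kg of maize, x3 = kg of soybean meal.
Minimise 0.14x1 + 0.17x2 + 0.42x3 s.t.:
  10.3x1 + 14.4x2 + 11.7x3 ≥ 43.5   (metabolisable energy)
  5.6x1 + 2.5x2 + 30.9x3 ≥ 14.5   (lysine)
  0.6x1 + 0.3x2 + 2.8x3 ≥ 6   (calcium)
  x1, x2, x3 ≥ 0.
The cheapest feasible vertex uses only rice bran, soybean meal; maize is not used. Binding constraints: metabolisable energy and calcium.
That vertex is x1 = 2.365, x3 = 1.636.
Cost = 0.14·2.365 + 0.42·1.636 = 1.0182.

R1.02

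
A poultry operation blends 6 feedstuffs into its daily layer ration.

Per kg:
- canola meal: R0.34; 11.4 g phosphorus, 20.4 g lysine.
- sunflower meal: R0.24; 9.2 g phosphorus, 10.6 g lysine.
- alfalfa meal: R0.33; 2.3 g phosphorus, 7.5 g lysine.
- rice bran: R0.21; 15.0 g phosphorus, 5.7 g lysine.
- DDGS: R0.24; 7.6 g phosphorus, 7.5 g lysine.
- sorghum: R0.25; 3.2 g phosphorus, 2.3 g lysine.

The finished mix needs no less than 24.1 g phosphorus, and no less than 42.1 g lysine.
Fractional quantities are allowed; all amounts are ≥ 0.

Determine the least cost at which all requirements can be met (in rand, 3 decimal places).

Set it up as a linear program. Let x1 = kg of canola meal, x2 = kg of sunflower meal, x3 = kg of alfalfa meal, x4 = kg of rice bran, x5 = kg of DDGS, x6 = kg of sorghum.
min 0.34x1 + 0.24x2 + 0.33x3 + 0.21x4 + 0.24x5 + 0.25x6 subject to:
  11.4x1 + 9.2x2 + 2.3x3 + 15x4 + 7.6x5 + 3.2x6 ≥ 24.1   (phosphorus)
  20.4x1 + 10.6x2 + 7.5x3 + 5.7x4 + 7.5x5 + 2.3x6 ≥ 42.1   (lysine)
  x1, x2, x3, x4, x5, x6 ≥ 0.
The minimum-cost mix takes nothing from sunflower meal, alfalfa meal, DDGS, sorghum — only canola meal, rice bran. There the phosphorus and lysine constraints are tight.
Solving gives x1 = 2.05, x4 = 0.04854.
Hence cost = 0.34·2.05 + 0.21·0.04854 = R0.70719.

R0.707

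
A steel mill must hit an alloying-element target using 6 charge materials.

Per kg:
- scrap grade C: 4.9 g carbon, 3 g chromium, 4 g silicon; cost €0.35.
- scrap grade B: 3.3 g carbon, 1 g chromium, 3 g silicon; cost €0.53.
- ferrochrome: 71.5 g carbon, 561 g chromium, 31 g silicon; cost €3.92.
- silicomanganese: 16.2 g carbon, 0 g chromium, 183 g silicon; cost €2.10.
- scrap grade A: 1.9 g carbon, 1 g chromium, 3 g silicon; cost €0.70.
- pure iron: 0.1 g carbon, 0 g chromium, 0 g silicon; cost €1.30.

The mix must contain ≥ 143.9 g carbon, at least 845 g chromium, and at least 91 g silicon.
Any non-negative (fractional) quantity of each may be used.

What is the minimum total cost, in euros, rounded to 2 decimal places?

Let x1 = kg of scrap grade C, x2 = kg of scrap grade B, x3 = kg of ferrochrome, x4 = kg of silicomanganese, x5 = kg of scrap grade A, x6 = kg of pure iron.
Minimise 0.35x1 + 0.53x2 + 3.92x3 + 2.1x4 + 0.7x5 + 1.3x6 subject to:
  4.9x1 + 3.3x2 + 71.5x3 + 16.2x4 + 1.9x5 + 0.1x6 ≥ 143.9   (carbon)
  3x1 + 1x2 + 561x3 + 1x5 ≥ 845   (chromium)
  4x1 + 3x2 + 31x3 + 183x4 + 3x5 ≥ 91   (silicon)
  x1, x2, x3, x4, x5, x6 ≥ 0.
The cheapest feasible vertex uses only ferrochrome, silicomanganese; scrap grade C, scrap grade B, scrap grade A, pure iron are not used. There the carbon and silicon constraints are tight.
Optimal quantities: ferrochrome = 1.976 kg, silicomanganese = 0.1626 kg.
Hence cost = 3.92·1.976 + 2.1·0.1626 = €8.0874.

€8.09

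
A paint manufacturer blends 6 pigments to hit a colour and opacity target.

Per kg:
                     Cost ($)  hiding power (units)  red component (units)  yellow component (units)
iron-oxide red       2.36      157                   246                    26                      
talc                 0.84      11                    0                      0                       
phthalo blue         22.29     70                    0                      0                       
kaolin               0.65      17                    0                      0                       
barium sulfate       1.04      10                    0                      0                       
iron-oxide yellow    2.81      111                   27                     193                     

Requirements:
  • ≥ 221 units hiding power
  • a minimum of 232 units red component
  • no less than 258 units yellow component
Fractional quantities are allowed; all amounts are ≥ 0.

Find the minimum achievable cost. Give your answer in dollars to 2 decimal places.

This is a linear program. Let x1 = kg of iron-oxide red, x2 = kg of talc, x3 = kg of phthalo blue, x4 = kg of kaolin, x5 = kg of barium sulfate, x6 = kg of iron-oxide yellow.
Minimize 2.36x1 + 0.84x2 + 22.29x3 + 0.65x4 + 1.04x5 + 2.81x6 s.t.:
  157x1 + 11x2 + 70x3 + 17x4 + 10x5 + 111x6 ≥ 221   (hiding power)
  246x1 + 27x6 ≥ 232   (red component)
  26x1 + 193x6 ≥ 258   (yellow component)
  x1, x2, x3, x4, x5, x6 ≥ 0.
At the optimum only iron-oxide red, iron-oxide yellow are positive (talc, phthalo blue, kaolin, barium sulfate = 0). The red component and yellow component requirements are met with equality.
So iron-oxide red = 0.8083 kg, iron-oxide yellow = 1.228 kg.
Hence cost = 2.36·0.8083 + 2.81·1.228 = $5.3583.

$5.36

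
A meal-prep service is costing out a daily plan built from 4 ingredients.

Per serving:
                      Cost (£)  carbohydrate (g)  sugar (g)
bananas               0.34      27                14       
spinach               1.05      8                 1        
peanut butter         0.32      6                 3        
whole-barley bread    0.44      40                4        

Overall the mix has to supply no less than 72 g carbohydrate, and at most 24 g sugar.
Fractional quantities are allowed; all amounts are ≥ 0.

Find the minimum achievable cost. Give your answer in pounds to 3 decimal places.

£0.792

Let x1 = servings of bananas, x2 = servings of spinach, x3 = servings of peanut butter, x4 = servings of whole-barley bread.
Minimise 0.34x1 + 1.05x2 + 0.32x3 + 0.44x4 with:
  27x1 + 8x2 + 6x3 + 40x4 ≥ 72   (carbohydrate)
  14x1 + 1x2 + 3x3 + 4x4 ≤ 24   (sugar)
  x1, x2, x3, x4 ≥ 0.
The minimum-cost mix takes nothing from bananas, spinach, peanut butter — only whole-barley bread. There the carbohydrate constraint is tight.
Optimal quantities: whole-barley bread = 1.8 servings.
Objective = 0.44·1.8 = 0.79200.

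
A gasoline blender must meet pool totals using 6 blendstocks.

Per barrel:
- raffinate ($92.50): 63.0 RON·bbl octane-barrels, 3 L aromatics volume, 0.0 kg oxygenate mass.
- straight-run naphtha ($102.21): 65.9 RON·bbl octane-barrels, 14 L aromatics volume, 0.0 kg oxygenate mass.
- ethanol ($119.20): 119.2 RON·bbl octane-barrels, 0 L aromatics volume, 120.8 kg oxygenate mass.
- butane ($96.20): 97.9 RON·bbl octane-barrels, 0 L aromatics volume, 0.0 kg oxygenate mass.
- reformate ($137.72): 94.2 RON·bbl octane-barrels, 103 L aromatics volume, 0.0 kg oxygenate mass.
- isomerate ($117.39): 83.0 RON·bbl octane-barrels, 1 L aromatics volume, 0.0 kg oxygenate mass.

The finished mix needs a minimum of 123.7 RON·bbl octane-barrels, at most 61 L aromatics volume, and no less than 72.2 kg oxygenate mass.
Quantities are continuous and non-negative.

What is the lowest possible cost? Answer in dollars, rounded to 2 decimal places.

Let x1 = barrels of raffinate, x2 = barrels of straight-run naphtha, x3 = barrels of ethanol, x4 = barrels of butane, x5 = barrels of reformate, x6 = barrels of isomerate.
Minimize 92.5x1 + 102.21x2 + 119.2x3 + 96.2x4 + 137.72x5 + 117.39x6 with:
  63x1 + 65.9x2 + 119.2x3 + 97.9x4 + 94.2x5 + 83x6 ≥ 123.7   (octane-barrels)
  3x1 + 14x2 + 103x5 + 1x6 ≤ 61   (aromatics volume)
  120.8x3 ≥ 72.2   (oxygenate mass)
  x1, x2, x3, x4, x5, x6 ≥ 0.
At the optimum only ethanol, butane are positive (raffinate, straight-run naphtha, reformate, isomerate = 0). The octane-barrels and oxygenate mass requirements are met with equality.
Solving gives x3 = 0.5977, x4 = 0.5358.
Total cost: 119.2·0.5977 + 96.2·0.5358 = 122.7898.

$122.79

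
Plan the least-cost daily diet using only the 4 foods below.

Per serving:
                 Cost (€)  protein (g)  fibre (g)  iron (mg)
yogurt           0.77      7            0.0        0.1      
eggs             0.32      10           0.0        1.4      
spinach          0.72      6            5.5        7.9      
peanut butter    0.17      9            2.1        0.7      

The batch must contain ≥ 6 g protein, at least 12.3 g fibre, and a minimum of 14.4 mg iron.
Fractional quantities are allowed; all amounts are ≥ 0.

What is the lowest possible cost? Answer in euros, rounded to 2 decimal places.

Treat it as an LP. Let x1 = servings of yogurt, x2 = servings of eggs, x3 = servings of spinach, x4 = servings of peanut butter.
Minimise 0.77x1 + 0.32x2 + 0.72x3 + 0.17x4 with:
  7x1 + 10x2 + 6x3 + 9x4 ≥ 6   (protein)
  5.5x3 + 2.1x4 ≥ 12.3   (fibre)
  0.1x1 + 1.4x2 + 7.9x3 + 0.7x4 ≥ 14.4   (iron)
  x1, x2, x3, x4 ≥ 0.
The optimal basis is {spinach, peanut butter}; yogurt, eggs drop out. There the fibre and iron constraints are tight.
Solving gives x3 = 1.698, x4 = 1.411.
Objective = 0.72·1.698 + 0.17·1.411 = 1.4624.

€1.46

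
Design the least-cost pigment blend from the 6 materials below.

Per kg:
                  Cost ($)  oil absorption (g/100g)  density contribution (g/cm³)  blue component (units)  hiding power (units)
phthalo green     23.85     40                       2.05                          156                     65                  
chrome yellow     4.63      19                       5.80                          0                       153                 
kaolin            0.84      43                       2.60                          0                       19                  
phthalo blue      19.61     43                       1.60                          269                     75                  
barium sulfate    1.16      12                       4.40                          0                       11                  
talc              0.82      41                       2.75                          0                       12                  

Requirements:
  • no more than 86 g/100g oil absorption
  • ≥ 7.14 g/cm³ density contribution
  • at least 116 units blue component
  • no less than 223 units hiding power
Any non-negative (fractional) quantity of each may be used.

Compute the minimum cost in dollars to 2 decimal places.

Let x1 = kg of phthalo green, x2 = kg of chrome yellow, x3 = kg of kaolin, x4 = kg of phthalo blue, x5 = kg of barium sulfate, x6 = kg of talc.
min 23.85x1 + 4.63x2 + 0.84x3 + 19.61x4 + 1.16x5 + 0.82x6 s.t.:
  40x1 + 19x2 + 43x3 + 43x4 + 12x5 + 41x6 ≤ 86   (oil absorption)
  2.05x1 + 5.8x2 + 2.6x3 + 1.6x4 + 4.4x5 + 2.75x6 ≥ 7.14   (density contribution)
  156x1 + 269x4 ≥ 116   (blue component)
  65x1 + 153x2 + 19x3 + 75x4 + 11x5 + 12x6 ≥ 223   (hiding power)
  x1, x2, x3, x4, x5, x6 ≥ 0.
The optimal basis is {chrome yellow, phthalo blue}; phthalo green, kaolin, barium sulfate, talc drop out. Binding constraints: blue component and hiding power.
Solving gives x2 = 1.2461, x4 = 0.43123.
Objective = 4.63·1.2461 + 19.61·0.43123 = 14.2259.

$14.23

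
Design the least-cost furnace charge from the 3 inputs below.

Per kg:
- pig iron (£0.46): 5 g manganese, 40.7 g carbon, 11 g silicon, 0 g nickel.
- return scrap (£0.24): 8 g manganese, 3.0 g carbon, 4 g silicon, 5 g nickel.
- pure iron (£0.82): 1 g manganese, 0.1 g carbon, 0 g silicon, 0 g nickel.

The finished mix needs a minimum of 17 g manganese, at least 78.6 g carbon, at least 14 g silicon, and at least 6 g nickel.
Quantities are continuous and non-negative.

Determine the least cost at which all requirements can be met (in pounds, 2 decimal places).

£1.14

Set it up as a linear program. Let x1 = kg of pig iron, x2 = kg of return scrap, x3 = kg of pure iron.
min 0.46x1 + 0.24x2 + 0.82x3 subject to:
  5x1 + 8x2 + 1x3 ≥ 17   (manganese)
  40.7x1 + 3x2 + 0.1x3 ≥ 78.6   (carbon)
  11x1 + 4x2 ≥ 14   (silicon)
  5x2 ≥ 6   (nickel)
  x1, x2, x3 ≥ 0.
The cheapest feasible vertex uses only pig iron, return scrap; pure iron is not used. Binding constraints: carbon and nickel.
That vertex is x1 = 1.843, x2 = 1.2.
Cost = 0.46·1.843 + 0.24·1.2 = 1.1358.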